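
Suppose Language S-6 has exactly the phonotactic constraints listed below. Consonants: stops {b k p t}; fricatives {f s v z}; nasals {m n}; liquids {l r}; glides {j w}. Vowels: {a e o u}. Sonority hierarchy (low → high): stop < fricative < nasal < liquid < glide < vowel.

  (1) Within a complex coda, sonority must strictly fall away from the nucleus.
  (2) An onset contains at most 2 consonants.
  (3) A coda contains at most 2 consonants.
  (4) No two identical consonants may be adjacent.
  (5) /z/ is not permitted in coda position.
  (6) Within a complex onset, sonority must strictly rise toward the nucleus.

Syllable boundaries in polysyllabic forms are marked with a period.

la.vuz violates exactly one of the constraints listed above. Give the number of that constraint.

5

la.vuz: syllable 2 coda contains /z/.
This is a violation of constraint 5: "/z/ is not permitted in coda position."
The remaining constraints (1, 2, 3, 4, 6) are satisfied.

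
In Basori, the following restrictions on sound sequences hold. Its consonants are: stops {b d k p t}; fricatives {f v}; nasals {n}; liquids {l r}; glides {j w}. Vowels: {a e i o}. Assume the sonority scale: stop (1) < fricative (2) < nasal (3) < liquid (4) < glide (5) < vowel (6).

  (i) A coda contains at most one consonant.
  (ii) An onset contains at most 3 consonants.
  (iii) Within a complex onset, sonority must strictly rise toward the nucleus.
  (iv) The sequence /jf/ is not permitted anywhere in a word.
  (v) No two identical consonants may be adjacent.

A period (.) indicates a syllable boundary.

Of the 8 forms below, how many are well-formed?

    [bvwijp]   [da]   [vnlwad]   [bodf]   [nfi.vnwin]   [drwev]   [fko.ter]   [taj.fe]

[bvwijp] — violates constraint (i): syllable 1 coda /jp/ has 2 consonants (> 1) → ill-formed
[da] — σ1 onset /d/, coda /∅/ ok → well-formed
[vnlwad] — violates constraint (ii): syllable 1 onset /vnlw/ has 4 consonants (> 3) → ill-formed
[bodf] — violates constraint (i): syllable 1 coda /df/ has 2 consonants (> 1) → ill-formed
[nfi.vnwin] — violates constraint (iii): syllable 1 onset /nf/: /n/ (nasal, 3) → /f/ (fricative, 2) does not rise → ill-formed
[drwev] — σ1 onset /drw/ (1→4→5 rises), coda /v/ ok → well-formed
[fko.ter] — violates constraint (iii): syllable 1 onset /fk/: /f/ (fricative, 2) → /k/ (stop, 1) does not rise → ill-formed
[taj.fe] — violates constraint (iv): contains banned sequence /jf/ → ill-formed
Well-formed: [da], [drwev] → 2.

2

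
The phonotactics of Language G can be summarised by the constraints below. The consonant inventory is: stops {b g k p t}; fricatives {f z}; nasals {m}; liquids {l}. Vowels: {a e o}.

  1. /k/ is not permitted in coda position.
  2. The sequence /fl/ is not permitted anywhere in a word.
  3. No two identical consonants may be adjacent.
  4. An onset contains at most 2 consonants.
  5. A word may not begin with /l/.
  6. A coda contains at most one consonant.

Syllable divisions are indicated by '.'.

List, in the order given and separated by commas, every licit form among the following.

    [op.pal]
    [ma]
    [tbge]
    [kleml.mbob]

[ma]

[op.pal] — violates constraint 3: adjacent identical consonants /pp/ → illicit
[ma] — σ1 onset /m/, coda /∅/ ok → licit
[tbge] — violates constraint 4: syllable 1 onset /tbg/ has 3 consonants (> 2) → illicit
[kleml.mbob] — violates constraint 6: syllable 1 coda /ml/ has 2 consonants (> 1) → illicit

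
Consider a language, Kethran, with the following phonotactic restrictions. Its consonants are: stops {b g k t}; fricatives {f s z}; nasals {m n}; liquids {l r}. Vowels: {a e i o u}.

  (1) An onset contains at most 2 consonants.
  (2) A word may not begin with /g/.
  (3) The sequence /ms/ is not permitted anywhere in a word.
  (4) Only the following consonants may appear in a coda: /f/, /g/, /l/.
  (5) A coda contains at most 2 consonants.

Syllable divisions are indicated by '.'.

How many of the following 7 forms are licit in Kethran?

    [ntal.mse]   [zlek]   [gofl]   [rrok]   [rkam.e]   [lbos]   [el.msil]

0

[ntal.mse] — violates constraint 3: contains banned sequence /ms/ → illicit
[zlek] — violates constraint 4: syllable 1 coda contains /k/, which is not a licensed coda consonant → illicit
[gofl] — violates constraint 2: word begins with /g/ → illicit
[rrok] — violates constraint 4: syllable 1 coda contains /k/, which is not a licensed coda consonant → illicit
[rkam.e] — violates constraint 4: syllable 1 coda contains /m/, which is not a licensed coda consonant → illicit
[lbos] — violates constraint 4: syllable 1 coda contains /s/, which is not a licensed coda consonant → illicit
[el.msil] — violates constraint 3: contains banned sequence /ms/ → illicit
No form is licit → 0.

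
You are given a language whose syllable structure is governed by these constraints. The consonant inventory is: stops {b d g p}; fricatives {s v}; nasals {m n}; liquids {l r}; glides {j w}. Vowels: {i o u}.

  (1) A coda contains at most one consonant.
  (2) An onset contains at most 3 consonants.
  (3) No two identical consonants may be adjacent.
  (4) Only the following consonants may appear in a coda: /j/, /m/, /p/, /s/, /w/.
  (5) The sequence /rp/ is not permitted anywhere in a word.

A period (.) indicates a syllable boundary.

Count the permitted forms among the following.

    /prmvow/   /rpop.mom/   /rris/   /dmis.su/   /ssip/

/prmvow/ — violates constraint 2: syllable 1 onset /prmv/ has 4 consonants (> 3) → not permitted
/rpop.mom/ — violates constraint 5: contains banned sequence /rp/ → not permitted
/rris/ — violates constraint 3: adjacent identical consonants /rr/ → not permitted
/dmis.su/ — violates constraint 3: adjacent identical consonants /ss/ → not permitted
/ssip/ — violates constraint 3: adjacent identical consonants /ss/ → not permitted
No form is permitted → 0.

0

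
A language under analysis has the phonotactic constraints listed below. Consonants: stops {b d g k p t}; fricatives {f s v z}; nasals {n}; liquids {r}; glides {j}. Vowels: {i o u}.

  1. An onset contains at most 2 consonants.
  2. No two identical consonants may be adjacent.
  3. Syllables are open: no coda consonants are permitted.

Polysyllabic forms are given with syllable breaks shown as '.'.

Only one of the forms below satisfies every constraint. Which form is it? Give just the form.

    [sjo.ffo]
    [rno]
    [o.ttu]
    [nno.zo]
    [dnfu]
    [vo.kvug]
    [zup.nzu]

[rno]

[sjo.ffo] — violates constraint 2: adjacent identical consonants /ff/ → phonotactically illegal
[rno] — σ1 onset /rn/ (2C), coda /∅/ ok → phonotactically legal
[o.ttu] — violates constraint 2: adjacent identical consonants /tt/ → phonotactically illegal
[nno.zo] — violates constraint 2: adjacent identical consonants /nn/ → phonotactically illegal
[dnfu] — violates constraint 1: syllable 1 onset /dnf/ has 3 consonants (> 2) → phonotactically illegal
[vo.kvug] — violates constraint 3: syllable 2 coda /g/ has 1 consonant (> 0) → phonotactically illegal
[zup.nzu] — violates constraint 3: syllable 1 coda /p/ has 1 consonant (> 0) → phonotactically illegal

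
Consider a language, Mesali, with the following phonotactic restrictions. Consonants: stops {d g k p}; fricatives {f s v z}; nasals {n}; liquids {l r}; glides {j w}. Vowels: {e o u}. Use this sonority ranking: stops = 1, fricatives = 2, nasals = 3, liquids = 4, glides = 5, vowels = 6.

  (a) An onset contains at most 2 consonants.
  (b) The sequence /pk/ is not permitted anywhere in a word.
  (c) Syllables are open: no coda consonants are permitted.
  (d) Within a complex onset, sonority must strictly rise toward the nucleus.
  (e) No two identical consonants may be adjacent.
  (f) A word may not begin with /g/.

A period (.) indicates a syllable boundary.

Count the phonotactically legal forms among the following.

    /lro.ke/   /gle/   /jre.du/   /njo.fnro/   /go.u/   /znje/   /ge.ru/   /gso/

/lro.ke/ — violates constraint (d): syllable 1 onset /lr/: /l/ (liquid, 4) → /r/ (liquid, 4) does not rise → phonotactically illegal
/gle/ — violates constraint (f): word begins with /g/ → phonotactically illegal
/jre.du/ — violates constraint (d): syllable 1 onset /jr/: /j/ (glide, 5) → /r/ (liquid, 4) does not rise → phonotactically illegal
/njo.fnro/ — violates constraint (a): syllable 2 onset /fnr/ has 3 consonants (> 2) → phonotactically illegal
/go.u/ — violates constraint (f): word begins with /g/ → phonotactically illegal
/znje/ — violates constraint (a): syllable 1 onset /znj/ has 3 consonants (> 2) → phonotactically illegal
/ge.ru/ — violates constraint (f): word begins with /g/ → phonotactically illegal
/gso/ — violates constraint (f): word begins with /g/ → phonotactically illegal
No form is phonotactically legal → 0.

0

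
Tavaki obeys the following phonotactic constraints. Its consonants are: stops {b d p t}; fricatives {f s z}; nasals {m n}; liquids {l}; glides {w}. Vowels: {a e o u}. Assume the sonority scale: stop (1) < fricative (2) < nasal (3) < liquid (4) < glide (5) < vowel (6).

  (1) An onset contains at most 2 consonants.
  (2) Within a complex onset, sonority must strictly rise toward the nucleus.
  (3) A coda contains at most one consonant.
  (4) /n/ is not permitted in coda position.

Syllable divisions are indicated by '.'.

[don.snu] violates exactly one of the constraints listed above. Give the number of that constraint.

[don.snu]: syllable 1 coda contains /n/.
This is a violation of constraint 4: "/n/ is not permitted in coda position."
The remaining constraints (1, 2, 3) are satisfied.

4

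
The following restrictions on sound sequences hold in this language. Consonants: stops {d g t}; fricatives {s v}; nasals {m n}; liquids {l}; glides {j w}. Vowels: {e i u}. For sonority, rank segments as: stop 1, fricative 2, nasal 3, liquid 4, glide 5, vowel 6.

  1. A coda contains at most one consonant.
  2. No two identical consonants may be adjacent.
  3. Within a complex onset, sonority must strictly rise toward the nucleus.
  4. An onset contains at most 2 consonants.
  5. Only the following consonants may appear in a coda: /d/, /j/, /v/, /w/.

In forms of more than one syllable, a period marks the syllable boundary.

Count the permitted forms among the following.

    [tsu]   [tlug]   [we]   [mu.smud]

3

[tsu] — σ1 onset /ts/ (1→2 rises), coda /∅/ ok → permitted
[tlug] — violates constraint 5: syllable 1 coda contains /g/, which is not a licensed coda consonant → not permitted
[we] — σ1 onset /w/, coda /∅/ ok → permitted
[mu.smud] — σ1 onset /m/, coda /∅/ ok; σ2 onset /sm/ (2→3 rises), coda /d/ ok → permitted
Permitted: [tsu], [we], [mu.smud] → 3.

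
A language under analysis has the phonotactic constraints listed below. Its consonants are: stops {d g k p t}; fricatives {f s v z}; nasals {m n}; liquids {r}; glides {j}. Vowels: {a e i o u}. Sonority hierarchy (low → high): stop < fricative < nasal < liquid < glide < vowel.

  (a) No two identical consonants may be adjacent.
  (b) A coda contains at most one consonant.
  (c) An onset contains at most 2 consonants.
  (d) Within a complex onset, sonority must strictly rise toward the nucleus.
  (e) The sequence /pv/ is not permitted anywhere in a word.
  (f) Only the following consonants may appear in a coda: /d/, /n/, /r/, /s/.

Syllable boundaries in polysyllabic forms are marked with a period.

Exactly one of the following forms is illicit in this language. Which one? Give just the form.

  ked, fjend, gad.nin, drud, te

fjend

ked — σ1 onset /k/, coda /d/ ok → licit
fjend — violates constraint (b): syllable 1 coda /nd/ has 2 consonants (> 1) → illicit
gad.nin — σ1 onset /g/, coda /d/ ok; σ2 onset /n/, coda /n/ ok → licit
drud — σ1 onset /dr/ (1→4 rises), coda /d/ ok → licit
te — σ1 onset /t/, coda /∅/ ok → licit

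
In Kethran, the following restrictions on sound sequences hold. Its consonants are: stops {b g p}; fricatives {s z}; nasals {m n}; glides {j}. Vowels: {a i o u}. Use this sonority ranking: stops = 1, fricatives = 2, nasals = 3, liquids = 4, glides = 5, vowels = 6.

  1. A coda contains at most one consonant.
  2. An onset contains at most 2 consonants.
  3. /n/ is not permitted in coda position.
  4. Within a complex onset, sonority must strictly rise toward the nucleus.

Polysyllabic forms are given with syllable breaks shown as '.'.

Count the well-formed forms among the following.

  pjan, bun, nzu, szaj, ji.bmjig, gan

0

pjan — violates constraint 3: syllable 1 coda contains /n/ → ill-formed
bun — violates constraint 3: syllable 1 coda contains /n/ → ill-formed
nzu — violates constraint 4: syllable 1 onset /nz/: /n/ (nasal, 3) → /z/ (fricative, 2) does not rise → ill-formed
szaj — violates constraint 4: syllable 1 onset /sz/: /s/ (fricative, 2) → /z/ (fricative, 2) does not rise → ill-formed
ji.bmjig — violates constraint 2: syllable 2 onset /bmj/ has 3 consonants (> 2) → ill-formed
gan — violates constraint 3: syllable 1 coda contains /n/ → ill-formed
No form is well-formed → 0.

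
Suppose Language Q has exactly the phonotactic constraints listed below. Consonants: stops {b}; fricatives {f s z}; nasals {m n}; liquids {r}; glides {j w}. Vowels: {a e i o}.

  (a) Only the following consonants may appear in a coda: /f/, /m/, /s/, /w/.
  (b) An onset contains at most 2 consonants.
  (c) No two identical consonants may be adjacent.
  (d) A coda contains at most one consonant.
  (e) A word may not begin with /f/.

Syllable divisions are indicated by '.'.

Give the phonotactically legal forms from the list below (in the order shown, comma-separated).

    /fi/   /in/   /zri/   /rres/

/fi/ — violates constraint (e): word begins with /f/ → phonotactically illegal
/in/ — violates constraint (a): syllable 1 coda contains /n/, which is not a licensed coda consonant → phonotactically illegal
/zri/ — σ1 onset /zr/ (2C), coda /∅/ ok → phonotactically legal
/rres/ — violates constraint (c): adjacent identical consonants /rr/ → phonotactically illegal

/zri/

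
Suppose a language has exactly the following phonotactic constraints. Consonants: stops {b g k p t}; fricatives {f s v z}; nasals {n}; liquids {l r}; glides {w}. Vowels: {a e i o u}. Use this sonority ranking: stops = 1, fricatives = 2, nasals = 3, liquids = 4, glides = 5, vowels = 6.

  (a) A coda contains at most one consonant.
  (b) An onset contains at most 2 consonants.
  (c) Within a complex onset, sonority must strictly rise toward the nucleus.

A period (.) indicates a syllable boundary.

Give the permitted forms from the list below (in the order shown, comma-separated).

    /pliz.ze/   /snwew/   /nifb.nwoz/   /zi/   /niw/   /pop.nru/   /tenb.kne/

/pliz.ze/ — σ1 onset /pl/ (1→4 rises), coda /z/ ok; σ2 onset /z/, coda /∅/ ok → permitted
/snwew/ — violates constraint (b): syllable 1 onset /snw/ has 3 consonants (> 2) → not permitted
/nifb.nwoz/ — violates constraint (a): syllable 1 coda /fb/ has 2 consonants (> 1) → not permitted
/zi/ — σ1 onset /z/, coda /∅/ ok → permitted
/niw/ — σ1 onset /n/, coda /w/ ok → permitted
/pop.nru/ — σ1 onset /p/, coda /p/ ok; σ2 onset /nr/ (3→4 rises), coda /∅/ ok → permitted
/tenb.kne/ — violates constraint (a): syllable 1 coda /nb/ has 2 consonants (> 1) → not permitted

/pliz.ze/, /zi/, /niw/, /pop.nru/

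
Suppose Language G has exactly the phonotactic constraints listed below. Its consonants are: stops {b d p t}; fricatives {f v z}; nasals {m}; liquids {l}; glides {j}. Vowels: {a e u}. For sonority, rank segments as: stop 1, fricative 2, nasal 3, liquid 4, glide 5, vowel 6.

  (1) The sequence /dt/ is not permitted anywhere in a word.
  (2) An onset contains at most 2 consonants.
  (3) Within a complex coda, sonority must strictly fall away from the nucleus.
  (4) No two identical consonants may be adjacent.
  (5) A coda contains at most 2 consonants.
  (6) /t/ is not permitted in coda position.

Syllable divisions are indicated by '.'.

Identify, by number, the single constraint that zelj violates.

3

zelj: syllable 1 coda /lj/: /l/ (liquid, 4) → /j/ (glide, 5) does not fall.
This is a violation of constraint 3: "Within a complex coda, sonority must strictly fall away from the nucleus."
The remaining constraints (1, 2, 4, 5, 6) are satisfied.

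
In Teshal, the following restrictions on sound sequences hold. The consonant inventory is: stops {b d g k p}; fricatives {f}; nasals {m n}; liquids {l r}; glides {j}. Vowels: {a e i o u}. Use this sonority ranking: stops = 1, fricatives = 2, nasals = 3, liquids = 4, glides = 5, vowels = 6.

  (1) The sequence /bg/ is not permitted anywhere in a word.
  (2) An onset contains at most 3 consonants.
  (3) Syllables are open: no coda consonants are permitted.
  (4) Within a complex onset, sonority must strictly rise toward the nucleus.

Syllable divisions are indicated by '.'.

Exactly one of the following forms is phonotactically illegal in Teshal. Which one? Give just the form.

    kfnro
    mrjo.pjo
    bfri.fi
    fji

kfnro — violates constraint 2: syllable 1 onset /kfnr/ has 4 consonants (> 3) → phonotactically illegal
mrjo.pjo — σ1 onset /mrj/ (3→4→5 rises), coda /∅/ ok; σ2 onset /pj/ (1→5 rises), coda /∅/ ok → phonotactically legal
bfri.fi — σ1 onset /bfr/ (1→2→4 rises), coda /∅/ ok; σ2 onset /f/, coda /∅/ ok → phonotactically legal
fji — σ1 onset /fj/ (2→5 rises), coda /∅/ ok → phonotactically legal

kfnro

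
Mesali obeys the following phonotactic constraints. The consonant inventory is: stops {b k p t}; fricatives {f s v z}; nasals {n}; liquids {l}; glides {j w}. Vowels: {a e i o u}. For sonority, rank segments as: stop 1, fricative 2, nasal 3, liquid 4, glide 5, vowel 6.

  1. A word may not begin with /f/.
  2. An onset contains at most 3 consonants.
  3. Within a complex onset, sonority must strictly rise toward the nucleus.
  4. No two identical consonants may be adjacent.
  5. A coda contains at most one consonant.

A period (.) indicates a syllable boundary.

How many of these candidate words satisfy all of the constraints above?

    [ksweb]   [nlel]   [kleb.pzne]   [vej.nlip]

[ksweb] — σ1 onset /ksw/ (1→2→5 rises), coda /b/ ok → permitted
[nlel] — σ1 onset /nl/ (3→4 rises), coda /l/ ok → permitted
[kleb.pzne] — σ1 onset /kl/ (1→4 rises), coda /b/ ok; σ2 onset /pzn/ (1→2→3 rises), coda /∅/ ok → permitted
[vej.nlip] — σ1 onset /v/, coda /j/ ok; σ2 onset /nl/ (3→4 rises), coda /p/ ok → permitted
Permitted: [ksweb], [nlel], [kleb.pzne], [vej.nlip] → 4.

4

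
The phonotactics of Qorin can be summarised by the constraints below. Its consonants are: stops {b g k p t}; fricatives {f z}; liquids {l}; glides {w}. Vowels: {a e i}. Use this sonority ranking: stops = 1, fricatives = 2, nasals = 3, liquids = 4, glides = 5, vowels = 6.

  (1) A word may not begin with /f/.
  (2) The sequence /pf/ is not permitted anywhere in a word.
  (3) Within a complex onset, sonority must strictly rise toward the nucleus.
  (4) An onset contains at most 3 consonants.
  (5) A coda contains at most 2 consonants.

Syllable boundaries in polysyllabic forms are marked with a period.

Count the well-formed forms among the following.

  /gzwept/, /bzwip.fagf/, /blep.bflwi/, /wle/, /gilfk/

1

/gzwept/ — σ1 onset /gzw/ (1→2→5 rises), coda /pt/ (2C) ok → well-formed
/bzwip.fagf/ — violates constraint 2: contains banned sequence /pf/ → ill-formed
/blep.bflwi/ — violates constraint 4: syllable 2 onset /bflw/ has 4 consonants (> 3) → ill-formed
/wle/ — violates constraint 3: syllable 1 onset /wl/: /w/ (glide, 5) → /l/ (liquid, 4) does not rise → ill-formed
/gilfk/ — violates constraint 5: syllable 1 coda /lfk/ has 3 consonants (> 2) → ill-formed
Well-formed: /gzwept/ → 1.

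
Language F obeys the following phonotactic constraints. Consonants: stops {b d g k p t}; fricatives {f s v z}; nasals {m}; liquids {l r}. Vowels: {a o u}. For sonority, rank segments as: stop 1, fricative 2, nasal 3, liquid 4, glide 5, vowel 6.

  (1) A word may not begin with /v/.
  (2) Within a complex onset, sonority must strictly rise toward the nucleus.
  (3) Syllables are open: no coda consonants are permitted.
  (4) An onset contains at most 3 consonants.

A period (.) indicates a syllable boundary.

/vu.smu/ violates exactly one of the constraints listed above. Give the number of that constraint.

/vu.smu/: word begins with /v/.
This is a violation of constraint 1: "A word may not begin with /v/."
The remaining constraints (2, 3, 4) are satisfied.

1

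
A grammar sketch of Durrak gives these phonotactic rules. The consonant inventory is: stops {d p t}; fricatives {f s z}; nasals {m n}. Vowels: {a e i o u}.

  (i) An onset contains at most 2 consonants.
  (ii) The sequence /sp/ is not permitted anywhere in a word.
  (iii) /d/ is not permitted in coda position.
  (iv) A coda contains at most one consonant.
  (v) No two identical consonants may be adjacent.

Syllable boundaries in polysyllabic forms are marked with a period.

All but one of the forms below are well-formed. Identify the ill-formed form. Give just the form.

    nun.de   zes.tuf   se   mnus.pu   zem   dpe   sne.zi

nun.de — σ1 onset /n/, coda /n/ ok; σ2 onset /d/, coda /∅/ ok → well-formed
zes.tuf — σ1 onset /z/, coda /s/ ok; σ2 onset /t/, coda /f/ ok → well-formed
se — σ1 onset /s/, coda /∅/ ok → well-formed
mnus.pu — violates constraint (ii): contains banned sequence /sp/ → ill-formed
zem — σ1 onset /z/, coda /m/ ok → well-formed
dpe — σ1 onset /dp/ (2C), coda /∅/ ok → well-formed
sne.zi — σ1 onset /sn/ (2C), coda /∅/ ok; σ2 onset /z/, coda /∅/ ok → well-formed

mnus.pu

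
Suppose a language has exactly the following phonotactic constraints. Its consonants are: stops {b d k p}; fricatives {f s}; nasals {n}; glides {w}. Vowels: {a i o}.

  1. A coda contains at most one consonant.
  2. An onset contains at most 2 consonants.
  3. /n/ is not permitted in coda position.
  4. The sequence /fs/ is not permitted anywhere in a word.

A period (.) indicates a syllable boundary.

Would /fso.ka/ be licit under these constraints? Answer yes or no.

/fso.ka/ — violates constraint 4: contains banned sequence /fs/ → illicit

no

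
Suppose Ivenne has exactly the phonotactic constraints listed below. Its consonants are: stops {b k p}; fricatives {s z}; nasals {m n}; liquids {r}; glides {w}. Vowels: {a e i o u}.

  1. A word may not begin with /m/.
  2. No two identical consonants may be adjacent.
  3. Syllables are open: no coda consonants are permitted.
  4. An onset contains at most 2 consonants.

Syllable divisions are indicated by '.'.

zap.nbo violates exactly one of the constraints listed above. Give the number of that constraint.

3

zap.nbo: syllable 1 coda /p/ has 1 consonant (> 0).
This is a violation of constraint 3: "Syllables are open: no coda consonants are permitted."
The remaining constraints (1, 2, 4) are satisfied.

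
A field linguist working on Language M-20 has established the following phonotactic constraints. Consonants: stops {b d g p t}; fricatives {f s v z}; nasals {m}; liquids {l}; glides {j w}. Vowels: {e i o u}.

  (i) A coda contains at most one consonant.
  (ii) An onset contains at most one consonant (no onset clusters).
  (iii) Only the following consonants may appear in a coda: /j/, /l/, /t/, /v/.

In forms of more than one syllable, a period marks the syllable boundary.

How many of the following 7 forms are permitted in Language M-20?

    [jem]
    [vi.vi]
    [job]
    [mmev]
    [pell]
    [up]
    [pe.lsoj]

[jem] — violates constraint (iii): syllable 1 coda contains /m/, which is not a licensed coda consonant → not permitted
[vi.vi] — σ1 onset /v/, coda /∅/ ok; σ2 onset /v/, coda /∅/ ok → permitted
[job] — violates constraint (iii): syllable 1 coda contains /b/, which is not a licensed coda consonant → not permitted
[mmev] — violates constraint (ii): syllable 1 onset /mm/ has 2 consonants (> 1) → not permitted
[pell] — violates constraint (i): syllable 1 coda /ll/ has 2 consonants (> 1) → not permitted
[up] — violates constraint (iii): syllable 1 coda contains /p/, which is not a licensed coda consonant → not permitted
[pe.lsoj] — violates constraint (ii): syllable 2 onset /ls/ has 2 consonants (> 1) → not permitted
Permitted: [vi.vi] → 1.

1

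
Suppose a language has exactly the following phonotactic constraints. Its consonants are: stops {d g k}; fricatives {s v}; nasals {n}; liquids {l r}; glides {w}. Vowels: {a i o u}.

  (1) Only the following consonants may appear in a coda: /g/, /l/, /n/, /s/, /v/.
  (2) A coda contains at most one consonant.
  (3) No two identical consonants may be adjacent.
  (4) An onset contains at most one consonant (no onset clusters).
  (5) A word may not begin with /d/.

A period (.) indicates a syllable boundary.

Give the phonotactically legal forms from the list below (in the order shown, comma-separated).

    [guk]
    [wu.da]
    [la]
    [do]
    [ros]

[guk] — violates constraint 1: syllable 1 coda contains /k/, which is not a licensed coda consonant → phonotactically illegal
[wu.da] — σ1 onset /w/, coda /∅/ ok; σ2 onset /d/, coda /∅/ ok → phonotactically legal
[la] — σ1 onset /l/, coda /∅/ ok → phonotactically legal
[do] — violates constraint 5: word begins with /d/ → phonotactically illegal
[ros] — σ1 onset /r/, coda /s/ ok → phonotactically legal

[wu.da], [la], [ros]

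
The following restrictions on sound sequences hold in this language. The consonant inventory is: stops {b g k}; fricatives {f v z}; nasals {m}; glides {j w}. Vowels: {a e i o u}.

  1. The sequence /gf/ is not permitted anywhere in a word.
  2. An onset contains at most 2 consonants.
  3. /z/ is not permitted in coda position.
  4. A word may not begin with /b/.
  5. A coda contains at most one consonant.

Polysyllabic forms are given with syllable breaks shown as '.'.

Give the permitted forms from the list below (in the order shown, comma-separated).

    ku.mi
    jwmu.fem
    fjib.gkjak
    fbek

ku.mi, fbek

ku.mi — σ1 onset /k/, coda /∅/ ok; σ2 onset /m/, coda /∅/ ok → permitted
jwmu.fem — violates constraint 2: syllable 1 onset /jwm/ has 3 consonants (> 2) → not permitted
fjib.gkjak — violates constraint 2: syllable 2 onset /gkj/ has 3 consonants (> 2) → not permitted
fbek — σ1 onset /fb/ (2C), coda /k/ ok → permitted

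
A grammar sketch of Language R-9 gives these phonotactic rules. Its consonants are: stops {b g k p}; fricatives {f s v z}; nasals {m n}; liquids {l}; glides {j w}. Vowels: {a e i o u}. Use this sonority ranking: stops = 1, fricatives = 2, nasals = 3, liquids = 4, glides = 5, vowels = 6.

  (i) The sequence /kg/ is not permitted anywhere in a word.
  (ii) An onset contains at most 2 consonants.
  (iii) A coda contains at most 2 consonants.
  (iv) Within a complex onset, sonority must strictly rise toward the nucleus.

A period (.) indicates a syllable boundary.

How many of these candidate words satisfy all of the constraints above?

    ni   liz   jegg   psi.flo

ni — σ1 onset /n/, coda /∅/ ok → phonotactically legal
liz — σ1 onset /l/, coda /z/ ok → phonotactically legal
jegg — σ1 onset /j/, coda /gg/ (2C) ok → phonotactically legal
psi.flo — σ1 onset /ps/ (1→2 rises), coda /∅/ ok; σ2 onset /fl/ (2→4 rises), coda /∅/ ok → phonotactically legal
Phonotactically legal: ni, liz, jegg, psi.flo → 4.

4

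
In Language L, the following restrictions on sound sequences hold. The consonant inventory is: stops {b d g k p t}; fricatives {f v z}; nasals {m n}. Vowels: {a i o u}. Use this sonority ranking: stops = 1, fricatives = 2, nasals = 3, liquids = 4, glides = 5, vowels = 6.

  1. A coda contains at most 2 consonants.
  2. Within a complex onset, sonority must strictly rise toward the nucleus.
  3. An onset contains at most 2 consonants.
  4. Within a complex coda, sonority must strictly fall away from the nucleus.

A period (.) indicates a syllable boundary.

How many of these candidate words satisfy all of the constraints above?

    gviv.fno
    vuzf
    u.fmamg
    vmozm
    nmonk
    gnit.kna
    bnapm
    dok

gviv.fno — σ1 onset /gv/ (1→2 rises), coda /v/ ok; σ2 onset /fn/ (2→3 rises), coda /∅/ ok → phonotactically legal
vuzf — violates constraint 4: syllable 1 coda /zf/: /z/ (fricative, 2) → /f/ (fricative, 2) does not fall → phonotactically illegal
u.fmamg — σ1 onset /∅/, coda /∅/ ok; σ2 onset /fm/ (2→3 rises), coda /mg/ (3→1 falls) ok → phonotactically legal
vmozm — violates constraint 4: syllable 1 coda /zm/: /z/ (fricative, 2) → /m/ (nasal, 3) does not fall → phonotactically illegal
nmonk — violates constraint 2: syllable 1 onset /nm/: /n/ (nasal, 3) → /m/ (nasal, 3) does not rise → phonotactically illegal
gnit.kna — σ1 onset /gn/ (1→3 rises), coda /t/ ok; σ2 onset /kn/ (1→3 rises), coda /∅/ ok → phonotactically legal
bnapm — violates constraint 4: syllable 1 coda /pm/: /p/ (stop, 1) → /m/ (nasal, 3) does not fall → phonotactically illegal
dok — σ1 onset /d/, coda /k/ ok → phonotactically legal
Phonotactically legal: gviv.fno, u.fmamg, gnit.kna, dok → 4.

4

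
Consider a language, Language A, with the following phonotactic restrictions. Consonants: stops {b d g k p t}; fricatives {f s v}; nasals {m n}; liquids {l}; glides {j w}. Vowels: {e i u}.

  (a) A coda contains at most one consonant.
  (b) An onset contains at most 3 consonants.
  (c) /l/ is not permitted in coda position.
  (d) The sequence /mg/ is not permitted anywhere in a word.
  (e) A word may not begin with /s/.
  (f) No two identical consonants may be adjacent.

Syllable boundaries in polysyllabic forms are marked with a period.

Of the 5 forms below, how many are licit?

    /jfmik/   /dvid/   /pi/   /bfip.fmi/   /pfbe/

5

/jfmik/ — σ1 onset /jfm/ (3C), coda /k/ ok → licit
/dvid/ — σ1 onset /dv/ (2C), coda /d/ ok → licit
/pi/ — σ1 onset /p/, coda /∅/ ok → licit
/bfip.fmi/ — σ1 onset /bf/ (2C), coda /p/ ok; σ2 onset /fm/ (2C), coda /∅/ ok → licit
/pfbe/ — σ1 onset /pfb/ (3C), coda /∅/ ok → licit
Licit: /jfmik/, /dvid/, /pi/, /bfip.fmi/, /pfbe/ → 5.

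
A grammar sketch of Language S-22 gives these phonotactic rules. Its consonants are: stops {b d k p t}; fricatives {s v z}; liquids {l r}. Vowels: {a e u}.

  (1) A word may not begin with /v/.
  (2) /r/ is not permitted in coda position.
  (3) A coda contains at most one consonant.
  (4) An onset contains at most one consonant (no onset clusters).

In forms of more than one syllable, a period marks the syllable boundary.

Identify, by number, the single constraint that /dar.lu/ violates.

2

/dar.lu/: syllable 1 coda contains /r/.
This is a violation of constraint 2: "/r/ is not permitted in coda position."
The remaining constraints (1, 3, 4) are satisfied.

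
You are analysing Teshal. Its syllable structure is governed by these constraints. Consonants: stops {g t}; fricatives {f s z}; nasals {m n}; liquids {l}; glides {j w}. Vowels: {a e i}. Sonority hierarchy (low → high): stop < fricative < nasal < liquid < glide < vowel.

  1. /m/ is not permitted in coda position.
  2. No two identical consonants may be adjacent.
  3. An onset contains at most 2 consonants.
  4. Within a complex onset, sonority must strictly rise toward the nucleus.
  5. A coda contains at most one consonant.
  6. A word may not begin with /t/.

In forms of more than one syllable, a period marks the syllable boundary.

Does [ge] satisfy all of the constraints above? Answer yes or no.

[ge] — σ1 onset /g/, coda /∅/ ok → phonotactically legal

yes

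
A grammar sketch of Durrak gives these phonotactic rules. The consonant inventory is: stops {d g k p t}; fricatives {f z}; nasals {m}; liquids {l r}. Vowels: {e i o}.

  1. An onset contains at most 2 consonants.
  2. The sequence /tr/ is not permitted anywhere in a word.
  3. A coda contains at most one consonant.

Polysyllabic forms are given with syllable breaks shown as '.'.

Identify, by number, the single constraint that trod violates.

2

trod: contains banned sequence /tr/.
This is a violation of constraint 2: "The sequence /tr/ is not permitted anywhere in a word."
The remaining constraints (1, 3) are satisfied.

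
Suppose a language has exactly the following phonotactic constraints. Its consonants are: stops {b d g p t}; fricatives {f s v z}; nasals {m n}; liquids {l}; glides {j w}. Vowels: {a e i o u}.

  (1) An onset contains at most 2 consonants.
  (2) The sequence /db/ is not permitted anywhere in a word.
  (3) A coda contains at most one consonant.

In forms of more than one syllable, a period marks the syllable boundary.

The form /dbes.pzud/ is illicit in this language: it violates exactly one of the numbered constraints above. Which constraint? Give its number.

/dbes.pzud/: contains banned sequence /db/.
This is a violation of constraint 2: "The sequence /db/ is not permitted anywhere in a word."
The remaining constraints (1, 3) are satisfied.

2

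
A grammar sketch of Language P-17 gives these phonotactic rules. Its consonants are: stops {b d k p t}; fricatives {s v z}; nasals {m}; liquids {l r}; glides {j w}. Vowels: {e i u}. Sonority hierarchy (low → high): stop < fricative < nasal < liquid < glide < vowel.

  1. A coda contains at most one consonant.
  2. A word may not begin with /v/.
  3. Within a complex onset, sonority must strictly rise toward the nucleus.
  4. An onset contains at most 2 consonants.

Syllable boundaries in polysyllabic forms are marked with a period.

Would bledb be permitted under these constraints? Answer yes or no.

no

bledb — violates constraint 1: syllable 1 coda /db/ has 2 consonants (> 1) → not permitted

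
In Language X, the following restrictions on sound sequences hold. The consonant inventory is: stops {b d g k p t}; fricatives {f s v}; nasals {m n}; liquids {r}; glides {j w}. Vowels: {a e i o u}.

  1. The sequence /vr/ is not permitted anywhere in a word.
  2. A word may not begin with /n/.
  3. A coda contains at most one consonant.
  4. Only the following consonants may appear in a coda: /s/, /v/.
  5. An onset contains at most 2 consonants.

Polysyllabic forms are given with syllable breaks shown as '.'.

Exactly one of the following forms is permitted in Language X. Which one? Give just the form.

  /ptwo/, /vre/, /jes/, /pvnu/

/ptwo/ — violates constraint 5: syllable 1 onset /ptw/ has 3 consonants (> 2) → not permitted
/vre/ — violates constraint 1: contains banned sequence /vr/ → not permitted
/jes/ — σ1 onset /j/, coda /s/ ok → permitted
/pvnu/ — violates constraint 5: syllable 1 onset /pvn/ has 3 consonants (> 2) → not permitted

/jes/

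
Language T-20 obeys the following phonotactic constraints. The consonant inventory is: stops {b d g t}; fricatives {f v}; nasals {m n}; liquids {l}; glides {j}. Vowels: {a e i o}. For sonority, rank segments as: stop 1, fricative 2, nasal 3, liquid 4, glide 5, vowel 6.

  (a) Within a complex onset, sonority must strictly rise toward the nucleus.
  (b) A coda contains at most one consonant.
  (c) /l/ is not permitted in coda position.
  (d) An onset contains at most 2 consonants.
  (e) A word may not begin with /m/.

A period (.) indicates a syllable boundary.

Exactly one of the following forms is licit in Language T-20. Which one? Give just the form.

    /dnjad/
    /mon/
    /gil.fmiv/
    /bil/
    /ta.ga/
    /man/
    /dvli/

/dnjad/ — violates constraint (d): syllable 1 onset /dnj/ has 3 consonants (> 2) → illicit
/mon/ — violates constraint (e): word begins with /m/ → illicit
/gil.fmiv/ — violates constraint (c): syllable 1 coda contains /l/ → illicit
/bil/ — violates constraint (c): syllable 1 coda contains /l/ → illicit
/ta.ga/ — σ1 onset /t/, coda /∅/ ok; σ2 onset /g/, coda /∅/ ok → licit
/man/ — violates constraint (e): word begins with /m/ → illicit
/dvli/ — violates constraint (d): syllable 1 onset /dvl/ has 3 consonants (> 2) → illicit

/ta.ga/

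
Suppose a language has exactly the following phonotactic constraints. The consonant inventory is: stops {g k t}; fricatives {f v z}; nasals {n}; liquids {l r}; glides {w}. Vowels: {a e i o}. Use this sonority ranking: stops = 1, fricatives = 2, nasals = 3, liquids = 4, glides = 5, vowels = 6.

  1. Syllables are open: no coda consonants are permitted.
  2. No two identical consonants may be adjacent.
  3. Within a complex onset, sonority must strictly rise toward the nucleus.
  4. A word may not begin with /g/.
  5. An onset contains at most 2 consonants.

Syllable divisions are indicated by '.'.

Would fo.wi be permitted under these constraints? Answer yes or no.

yes

fo.wi — σ1 onset /f/, coda /∅/ ok; σ2 onset /w/, coda /∅/ ok → permitted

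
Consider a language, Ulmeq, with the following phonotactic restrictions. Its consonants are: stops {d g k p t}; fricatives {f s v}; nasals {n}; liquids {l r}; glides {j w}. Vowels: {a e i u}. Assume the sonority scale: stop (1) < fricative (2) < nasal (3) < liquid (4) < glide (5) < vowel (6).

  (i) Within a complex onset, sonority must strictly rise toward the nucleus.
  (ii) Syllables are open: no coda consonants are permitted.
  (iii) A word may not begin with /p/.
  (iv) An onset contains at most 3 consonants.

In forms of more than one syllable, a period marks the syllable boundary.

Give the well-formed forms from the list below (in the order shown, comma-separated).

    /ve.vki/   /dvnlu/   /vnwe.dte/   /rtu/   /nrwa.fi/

/ve.vki/ — violates constraint (i): syllable 2 onset /vk/: /v/ (fricative, 2) → /k/ (stop, 1) does not rise → ill-formed
/dvnlu/ — violates constraint (iv): syllable 1 onset /dvnl/ has 4 consonants (> 3) → ill-formed
/vnwe.dte/ — violates constraint (i): syllable 2 onset /dt/: /d/ (stop, 1) → /t/ (stop, 1) does not rise → ill-formed
/rtu/ — violates constraint (i): syllable 1 onset /rt/: /r/ (liquid, 4) → /t/ (stop, 1) does not rise → ill-formed
/nrwa.fi/ — σ1 onset /nrw/ (3→4→5 rises), coda /∅/ ok; σ2 onset /f/, coda /∅/ ok → well-formed

/nrwa.fi/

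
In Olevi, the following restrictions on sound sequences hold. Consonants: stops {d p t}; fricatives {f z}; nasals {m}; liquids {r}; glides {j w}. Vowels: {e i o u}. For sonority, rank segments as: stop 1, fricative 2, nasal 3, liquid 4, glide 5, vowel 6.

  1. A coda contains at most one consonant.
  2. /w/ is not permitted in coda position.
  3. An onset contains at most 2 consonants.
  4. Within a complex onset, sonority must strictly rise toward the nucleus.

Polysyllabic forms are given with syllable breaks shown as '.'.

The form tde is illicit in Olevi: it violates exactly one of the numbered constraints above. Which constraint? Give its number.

4

tde: syllable 1 onset /td/: /t/ (stop, 1) → /d/ (stop, 1) does not rise.
This is a violation of constraint 4: "Within a complex onset, sonority must strictly rise toward the nucleus."
The remaining constraints (1, 2, 3) are satisfied.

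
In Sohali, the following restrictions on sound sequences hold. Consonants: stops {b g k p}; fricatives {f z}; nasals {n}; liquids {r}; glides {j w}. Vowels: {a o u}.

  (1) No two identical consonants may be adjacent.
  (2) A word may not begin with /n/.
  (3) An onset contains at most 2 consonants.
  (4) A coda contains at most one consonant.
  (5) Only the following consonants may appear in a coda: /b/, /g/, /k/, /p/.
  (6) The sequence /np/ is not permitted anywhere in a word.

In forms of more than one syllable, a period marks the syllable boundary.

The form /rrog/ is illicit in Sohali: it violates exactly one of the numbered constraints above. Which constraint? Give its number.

/rrog/: adjacent identical consonants /rr/.
This is a violation of constraint 1: "No two identical consonants may be adjacent."
The remaining constraints (2, 3, 4, 5, 6) are satisfied.

1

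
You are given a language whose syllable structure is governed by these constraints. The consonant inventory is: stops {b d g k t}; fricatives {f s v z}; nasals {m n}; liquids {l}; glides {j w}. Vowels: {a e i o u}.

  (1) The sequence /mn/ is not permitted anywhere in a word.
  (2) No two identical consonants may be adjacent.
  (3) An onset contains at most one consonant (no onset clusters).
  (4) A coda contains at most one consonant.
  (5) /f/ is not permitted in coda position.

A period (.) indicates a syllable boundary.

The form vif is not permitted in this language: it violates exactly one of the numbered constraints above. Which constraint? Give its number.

5

vif: syllable 1 coda contains /f/.
This is a violation of constraint 5: "/f/ is not permitted in coda position."
The remaining constraints (1, 2, 3, 4) are satisfied.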